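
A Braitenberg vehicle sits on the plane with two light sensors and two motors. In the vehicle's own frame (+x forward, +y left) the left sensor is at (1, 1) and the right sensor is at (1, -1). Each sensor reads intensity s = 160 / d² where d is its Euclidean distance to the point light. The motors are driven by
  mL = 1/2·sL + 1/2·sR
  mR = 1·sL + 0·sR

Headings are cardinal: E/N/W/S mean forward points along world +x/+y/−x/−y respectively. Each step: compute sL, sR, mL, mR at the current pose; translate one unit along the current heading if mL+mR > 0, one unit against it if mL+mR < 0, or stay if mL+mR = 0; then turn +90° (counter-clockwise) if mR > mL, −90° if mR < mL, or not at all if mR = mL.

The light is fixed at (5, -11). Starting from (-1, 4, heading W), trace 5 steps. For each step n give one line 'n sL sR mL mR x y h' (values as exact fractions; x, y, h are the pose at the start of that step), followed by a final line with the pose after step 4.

0 32/49 32/61 1760/2989 32/49 -1 4 W
1 20/29 8/13 246/377 20/29 -2 4 S
2 160/261 32/41 7456/10701 160/261 -2 3 E
3 80/97 80/109 8240/10573 80/97 -1 3 S
4 160/221 160/169 2400/2873 160/221 -1 2 E
final 0 2 S

n=0: pose=(-1,4,W); sL=32/49, sR=32/61; mL=1760/2989, mR=32/49; mL+mR=3712/2989 → advance +1; mR−mL=192/2989 → turn +1·90°
n=1: pose=(-2,4,S); sL=20/29, sR=8/13; mL=246/377, mR=20/29; mL+mR=506/377 → advance +1; mR−mL=14/377 → turn +1·90°
n=2: pose=(-2,3,E); sL=160/261, sR=32/41; mL=7456/10701, mR=160/261; mL+mR=4672/3567 → advance +1; mR−mL=-896/10701 → turn -1·90°
n=3: pose=(-1,3,S); sL=80/97, sR=80/109; mL=8240/10573, mR=80/97; mL+mR=16960/10573 → advance +1; mR−mL=480/10573 → turn +1·90°
n=4: pose=(-1,2,E); sL=160/221, sR=160/169; mL=2400/2873, mR=160/221; mL+mR=4480/2873 → advance +1; mR−mL=-320/2873 → turn -1·90°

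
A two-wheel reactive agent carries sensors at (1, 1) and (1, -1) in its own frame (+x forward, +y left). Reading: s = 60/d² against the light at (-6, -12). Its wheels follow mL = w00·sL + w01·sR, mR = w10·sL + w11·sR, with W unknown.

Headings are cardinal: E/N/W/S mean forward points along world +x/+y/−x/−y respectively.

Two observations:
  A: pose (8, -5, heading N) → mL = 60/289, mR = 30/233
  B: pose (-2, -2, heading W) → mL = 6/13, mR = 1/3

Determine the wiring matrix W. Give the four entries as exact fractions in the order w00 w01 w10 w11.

obs A: pose=(8,-5,N) → sL=60/233, sR=60/289, mL=60/289, mR=30/233
obs B: pose=(-2,-2,W) → sL=2/3, sR=6/13, mL=6/13, mR=1/3
sensor matrix S = [[60/233, 60/289], [2/3, 6/13]]; det S = -17120/875381
solve [mL_A; mL_B] = S·[w00; w01] and [mR_A; mR_B] = S·[w10; w11]:
  w00 = 0, w01 = 1, w10 = 1/2, w11 = 0

0 1 1/2 0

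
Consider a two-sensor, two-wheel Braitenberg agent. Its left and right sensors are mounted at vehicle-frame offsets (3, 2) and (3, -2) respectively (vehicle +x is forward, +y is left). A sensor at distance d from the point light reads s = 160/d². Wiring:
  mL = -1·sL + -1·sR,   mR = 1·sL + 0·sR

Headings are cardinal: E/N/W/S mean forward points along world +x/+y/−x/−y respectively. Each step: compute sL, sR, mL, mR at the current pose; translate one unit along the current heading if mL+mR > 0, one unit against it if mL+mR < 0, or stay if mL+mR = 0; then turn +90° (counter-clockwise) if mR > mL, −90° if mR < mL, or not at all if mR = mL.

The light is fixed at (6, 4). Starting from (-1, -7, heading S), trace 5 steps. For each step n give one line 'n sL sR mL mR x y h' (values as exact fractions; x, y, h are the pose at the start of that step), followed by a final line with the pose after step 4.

n=0: pose=(-1,-7,S); sL=160/221, sR=160/277; mL=-79680/61217, mR=160/221; mL+mR=-160/277 → advance -1; mR−mL=124000/61217 → turn +1·90°
n=1: pose=(-1,-6,E); sL=2, sR=1; mL=-3, mR=2; mL+mR=-1 → advance -1; mR−mL=5 → turn +1·90°
n=2: pose=(-2,-6,N); sL=160/149, sR=32/17; mL=-7488/2533, mR=160/149; mL+mR=-32/17 → advance -1; mR−mL=10208/2533 → turn +1·90°
n=3: pose=(-2,-7,W); sL=16/29, sR=80/101; mL=-3936/2929, mR=16/29; mL+mR=-80/101 → advance -1; mR−mL=5552/2929 → turn +1·90°
n=4: pose=(-1,-7,S); sL=160/221, sR=160/277; mL=-79680/61217, mR=160/221; mL+mR=-160/277 → advance -1; mR−mL=124000/61217 → turn +1·90°

0 160/221 160/277 -79680/61217 160/221 -1 -7 S
1 2 1 -3 2 -1 -6 E
2 160/149 32/17 -7488/2533 160/149 -2 -6 N
3 16/29 80/101 -3936/2929 16/29 -2 -7 W
4 160/221 160/277 -79680/61217 160/221 -1 -7 S
final -1 -6 E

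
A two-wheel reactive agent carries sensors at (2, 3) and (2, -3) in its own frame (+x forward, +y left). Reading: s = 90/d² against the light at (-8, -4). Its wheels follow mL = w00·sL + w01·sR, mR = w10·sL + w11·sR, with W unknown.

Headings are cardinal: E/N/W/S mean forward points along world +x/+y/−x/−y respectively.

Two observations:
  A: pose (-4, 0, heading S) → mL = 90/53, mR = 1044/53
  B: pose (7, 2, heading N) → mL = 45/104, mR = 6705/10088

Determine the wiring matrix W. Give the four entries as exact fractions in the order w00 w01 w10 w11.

1 0 1 1

obs A: pose=(-4,0,S) → sL=90/53, sR=18, mL=90/53, mR=1044/53
obs B: pose=(7,2,N) → sL=45/104, sR=45/194, mL=45/104, mR=6705/10088
sensor matrix S = [[90/53, 18], [45/104, 45/194]]; det S = -1976805/267332
solve [mL_A; mL_B] = S·[w00; w01] and [mR_A; mR_B] = S·[w10; w11]:
  w00 = 1, w01 = 0, w10 = 1, w11 = 1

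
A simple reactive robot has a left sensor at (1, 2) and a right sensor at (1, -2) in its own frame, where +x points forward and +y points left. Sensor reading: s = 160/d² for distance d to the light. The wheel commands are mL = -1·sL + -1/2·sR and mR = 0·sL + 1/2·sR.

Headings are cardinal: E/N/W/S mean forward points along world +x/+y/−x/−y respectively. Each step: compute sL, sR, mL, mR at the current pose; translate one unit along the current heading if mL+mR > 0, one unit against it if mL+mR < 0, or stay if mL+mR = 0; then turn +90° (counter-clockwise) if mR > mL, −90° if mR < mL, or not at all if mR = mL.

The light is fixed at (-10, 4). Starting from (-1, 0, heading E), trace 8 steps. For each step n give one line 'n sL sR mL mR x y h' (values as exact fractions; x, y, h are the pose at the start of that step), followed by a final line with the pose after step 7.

0 20/13 20/17 -470/221 10/17 -1 0 E
1 32/9 160/109 -4208/981 80/109 -2 0 N
2 80/49 80/29 -4280/1421 40/29 -2 -1 W
3 160/157 32/17 -5232/2669 16/17 -1 -1 S
4 20/13 20/17 -470/221 10/17 -1 0 E
5 32/9 160/109 -4208/981 80/109 -2 0 N
6 80/49 80/29 -4280/1421 40/29 -2 -1 W
7 160/157 32/17 -5232/2669 16/17 -1 -1 S
final -1 0 E

n=0: pose=(-1,0,E); sL=20/13, sR=20/17; mL=-470/221, mR=10/17; mL+mR=-20/13 → advance -1; mR−mL=600/221 → turn +1·90°
n=1: pose=(-2,0,N); sL=32/9, sR=160/109; mL=-4208/981, mR=80/109; mL+mR=-32/9 → advance -1; mR−mL=4928/981 → turn +1·90°
n=2: pose=(-2,-1,W); sL=80/49, sR=80/29; mL=-4280/1421, mR=40/29; mL+mR=-80/49 → advance -1; mR−mL=6240/1421 → turn +1·90°
n=3: pose=(-1,-1,S); sL=160/157, sR=32/17; mL=-5232/2669, mR=16/17; mL+mR=-160/157 → advance -1; mR−mL=7744/2669 → turn +1·90°
n=4: pose=(-1,0,E); sL=20/13, sR=20/17; mL=-470/221, mR=10/17; mL+mR=-20/13 → advance -1; mR−mL=600/221 → turn +1·90°
n=5: pose=(-2,0,N); sL=32/9, sR=160/109; mL=-4208/981, mR=80/109; mL+mR=-32/9 → advance -1; mR−mL=4928/981 → turn +1·90°
n=6: pose=(-2,-1,W); sL=80/49, sR=80/29; mL=-4280/1421, mR=40/29; mL+mR=-80/49 → advance -1; mR−mL=6240/1421 → turn +1·90°
n=7: pose=(-1,-1,S); sL=160/157, sR=32/17; mL=-5232/2669, mR=16/17; mL+mR=-160/157 → advance -1; mR−mL=7744/2669 → turn +1·90°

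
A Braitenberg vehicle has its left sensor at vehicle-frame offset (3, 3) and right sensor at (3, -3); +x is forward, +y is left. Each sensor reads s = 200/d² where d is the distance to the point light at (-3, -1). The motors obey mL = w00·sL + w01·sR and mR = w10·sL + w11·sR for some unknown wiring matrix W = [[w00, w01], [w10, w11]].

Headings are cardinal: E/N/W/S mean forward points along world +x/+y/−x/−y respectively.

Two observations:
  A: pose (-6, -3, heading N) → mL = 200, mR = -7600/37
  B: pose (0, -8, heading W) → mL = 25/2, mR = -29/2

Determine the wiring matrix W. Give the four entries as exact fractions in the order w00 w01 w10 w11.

0 1 -1 -1

obs A: pose=(-6,-3,N) → sL=200/37, sR=200, mL=200, mR=-7600/37
obs B: pose=(0,-8,W) → sL=2, sR=25/2, mL=25/2, mR=-29/2
sensor matrix S = [[200/37, 200], [2, 25/2]]; det S = -12300/37
solve [mL_A; mL_B] = S·[w00; w01] and [mR_A; mR_B] = S·[w10; w11]:
  w00 = 0, w01 = 1, w10 = -1, w11 = -1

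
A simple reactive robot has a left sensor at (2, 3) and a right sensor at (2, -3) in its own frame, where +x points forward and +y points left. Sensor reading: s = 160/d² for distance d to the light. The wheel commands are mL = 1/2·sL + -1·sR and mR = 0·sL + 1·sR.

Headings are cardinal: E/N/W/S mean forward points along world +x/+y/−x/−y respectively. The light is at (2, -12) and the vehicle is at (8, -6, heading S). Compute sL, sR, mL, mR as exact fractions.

left sensor world pos  = (11, -8); dL² = 97
right sensor world pos = (5, -8); dR² = 25
sL = 160/97 = 160/97
sR = 160/25 = 32/5
mL = 1/2·sL + -1·sR = -2704/485
mR = 0·sL + 1·sR = 32/5

160/97 32/5 -2704/485 32/5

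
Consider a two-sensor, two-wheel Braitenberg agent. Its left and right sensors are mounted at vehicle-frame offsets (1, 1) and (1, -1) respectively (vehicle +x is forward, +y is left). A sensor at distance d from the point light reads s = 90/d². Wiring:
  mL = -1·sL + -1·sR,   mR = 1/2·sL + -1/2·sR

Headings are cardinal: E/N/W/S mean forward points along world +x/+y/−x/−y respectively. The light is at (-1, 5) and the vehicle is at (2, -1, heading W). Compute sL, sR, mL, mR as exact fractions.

90/53 90/29 -7380/1537 -1080/1537

left sensor world pos  = (1, -2); dL² = 53
right sensor world pos = (1, 0); dR² = 29
sL = 90/53 = 90/53
sR = 90/29 = 90/29
mL = -1·sL + -1·sR = -7380/1537
mR = 1/2·sL + -1/2·sR = -1080/1537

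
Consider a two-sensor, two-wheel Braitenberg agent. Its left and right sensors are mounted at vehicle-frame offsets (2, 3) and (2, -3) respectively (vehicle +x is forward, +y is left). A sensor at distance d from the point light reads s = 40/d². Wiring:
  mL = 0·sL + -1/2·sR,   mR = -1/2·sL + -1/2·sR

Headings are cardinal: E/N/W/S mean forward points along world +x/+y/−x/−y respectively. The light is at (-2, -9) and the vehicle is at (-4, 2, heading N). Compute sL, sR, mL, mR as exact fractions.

left sensor world pos  = (-7, 4); dL² = 194
right sensor world pos = (-1, 4); dR² = 170
sL = 40/194 = 20/97
sR = 40/170 = 4/17
mL = 0·sL + -1/2·sR = -2/17
mR = -1/2·sL + -1/2·sR = -364/1649

20/97 4/17 -2/17 -364/1649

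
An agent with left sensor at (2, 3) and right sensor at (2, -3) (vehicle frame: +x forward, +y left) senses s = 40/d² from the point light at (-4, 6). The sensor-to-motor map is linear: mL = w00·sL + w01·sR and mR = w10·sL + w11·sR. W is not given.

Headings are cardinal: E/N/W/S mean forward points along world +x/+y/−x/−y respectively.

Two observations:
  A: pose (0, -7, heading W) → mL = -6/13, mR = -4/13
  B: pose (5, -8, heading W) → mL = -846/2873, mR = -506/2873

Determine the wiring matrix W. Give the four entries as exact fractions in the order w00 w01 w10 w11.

obs A: pose=(0,-7,W) → sL=2/13, sR=5/13, mL=-6/13, mR=-4/13
obs B: pose=(5,-8,W) → sL=20/169, sR=4/17, mL=-846/2873, mR=-506/2873
sensor matrix S = [[2/13, 5/13], [20/169, 4/17]]; det S = -348/37349
solve [mL_A; mL_B] = S·[w00; w01] and [mR_A; mR_B] = S·[w10; w11]:
  w00 = -1/2, w01 = -1, w10 = 1/2, w11 = -1

-1/2 -1 1/2 -1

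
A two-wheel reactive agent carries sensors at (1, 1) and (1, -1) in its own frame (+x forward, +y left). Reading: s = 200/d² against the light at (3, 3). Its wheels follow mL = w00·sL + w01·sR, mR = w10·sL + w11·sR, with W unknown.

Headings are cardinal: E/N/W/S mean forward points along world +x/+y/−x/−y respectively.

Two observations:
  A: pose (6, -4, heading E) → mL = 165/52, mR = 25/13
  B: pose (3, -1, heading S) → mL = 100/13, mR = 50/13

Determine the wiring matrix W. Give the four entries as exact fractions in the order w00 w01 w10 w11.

1/2 1/2 1/2 0

obs A: pose=(6,-4,E) → sL=50/13, sR=5/2, mL=165/52, mR=25/13
obs B: pose=(3,-1,S) → sL=100/13, sR=100/13, mL=100/13, mR=50/13
sensor matrix S = [[50/13, 5/2], [100/13, 100/13]]; det S = 1750/169
solve [mL_A; mL_B] = S·[w00; w01] and [mR_A; mR_B] = S·[w10; w11]:
  w00 = 1/2, w01 = 1/2, w10 = 1/2, w11 = 0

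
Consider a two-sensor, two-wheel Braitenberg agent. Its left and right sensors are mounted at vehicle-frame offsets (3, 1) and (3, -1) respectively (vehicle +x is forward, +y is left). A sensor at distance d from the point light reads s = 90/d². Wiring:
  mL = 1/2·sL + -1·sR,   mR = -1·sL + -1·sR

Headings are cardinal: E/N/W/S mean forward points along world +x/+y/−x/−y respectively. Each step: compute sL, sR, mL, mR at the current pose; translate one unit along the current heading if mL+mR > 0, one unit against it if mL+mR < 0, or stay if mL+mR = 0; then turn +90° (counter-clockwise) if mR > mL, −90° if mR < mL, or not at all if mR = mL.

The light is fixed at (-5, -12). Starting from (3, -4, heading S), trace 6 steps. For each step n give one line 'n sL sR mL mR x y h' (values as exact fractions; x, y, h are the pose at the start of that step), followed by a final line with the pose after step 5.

0 45/53 45/37 -3105/3922 -4050/1961 3 -4 S
1 90/89 18/25 -477/2225 -3852/2225 3 -3 W
2 45/104 45/122 -1935/12688 -5085/6344 4 -3 N
3 2/5 90/193 -257/965 -836/965 4 -4 E
4 45/53 45/37 -3105/3922 -4050/1961 3 -4 S
5 90/89 18/25 -477/2225 -3852/2225 3 -3 W
final 4 -3 N

n=0: pose=(3,-4,S); sL=45/53, sR=45/37; mL=-3105/3922, mR=-4050/1961; mL+mR=-11205/3922 → advance -1; mR−mL=-135/106 → turn -1·90°
n=1: pose=(3,-3,W); sL=90/89, sR=18/25; mL=-477/2225, mR=-3852/2225; mL+mR=-4329/2225 → advance -1; mR−mL=-135/89 → turn -1·90°
n=2: pose=(4,-3,N); sL=45/104, sR=45/122; mL=-1935/12688, mR=-5085/6344; mL+mR=-12105/12688 → advance -1; mR−mL=-135/208 → turn -1·90°
n=3: pose=(4,-4,E); sL=2/5, sR=90/193; mL=-257/965, mR=-836/965; mL+mR=-1093/965 → advance -1; mR−mL=-3/5 → turn -1·90°
n=4: pose=(3,-4,S); sL=45/53, sR=45/37; mL=-3105/3922, mR=-4050/1961; mL+mR=-11205/3922 → advance -1; mR−mL=-135/106 → turn -1·90°
n=5: pose=(3,-3,W); sL=90/89, sR=18/25; mL=-477/2225, mR=-3852/2225; mL+mR=-4329/2225 → advance -1; mR−mL=-135/89 → turn -1·90°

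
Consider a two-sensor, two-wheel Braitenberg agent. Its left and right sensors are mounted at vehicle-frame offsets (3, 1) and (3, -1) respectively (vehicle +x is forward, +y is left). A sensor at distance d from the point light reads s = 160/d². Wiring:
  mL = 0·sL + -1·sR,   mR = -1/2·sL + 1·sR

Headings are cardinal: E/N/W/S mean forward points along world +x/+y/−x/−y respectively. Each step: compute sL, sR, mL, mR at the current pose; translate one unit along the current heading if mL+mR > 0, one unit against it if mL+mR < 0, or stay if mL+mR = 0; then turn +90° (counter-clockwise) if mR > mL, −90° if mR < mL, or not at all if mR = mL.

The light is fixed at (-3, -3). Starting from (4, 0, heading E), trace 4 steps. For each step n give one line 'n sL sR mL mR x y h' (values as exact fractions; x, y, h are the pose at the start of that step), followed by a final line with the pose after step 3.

n=0: pose=(4,0,E); sL=40/29, sR=20/13; mL=-20/13, mR=320/377; mL+mR=-20/29 → advance -1; mR−mL=900/377 → turn +1·90°
n=1: pose=(3,0,N); sL=160/61, sR=32/17; mL=-32/17, mR=592/1037; mL+mR=-80/61 → advance -1; mR−mL=2544/1037 → turn +1·90°
n=2: pose=(3,-1,W); sL=16, sR=80/9; mL=-80/9, mR=8/9; mL+mR=-8 → advance -1; mR−mL=88/9 → turn +1·90°
n=3: pose=(4,-1,S); sL=32/13, sR=160/37; mL=-160/37, mR=1488/481; mL+mR=-16/13 → advance -1; mR−mL=3568/481 → turn +1·90°

0 40/29 20/13 -20/13 320/377 4 0 E
1 160/61 32/17 -32/17 592/1037 3 0 N
2 16 80/9 -80/9 8/9 3 -1 W
3 32/13 160/37 -160/37 1488/481 4 -1 S
final 4 0 E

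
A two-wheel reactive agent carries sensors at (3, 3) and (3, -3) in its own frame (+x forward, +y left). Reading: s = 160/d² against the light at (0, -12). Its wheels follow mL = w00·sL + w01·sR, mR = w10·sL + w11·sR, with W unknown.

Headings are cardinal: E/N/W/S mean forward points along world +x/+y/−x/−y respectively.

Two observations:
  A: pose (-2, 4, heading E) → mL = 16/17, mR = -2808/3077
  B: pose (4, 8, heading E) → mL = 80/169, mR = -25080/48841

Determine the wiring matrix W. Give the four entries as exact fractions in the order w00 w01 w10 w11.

obs A: pose=(-2,4,E) → sL=80/181, sR=16/17, mL=16/17, mR=-2808/3077
obs B: pose=(4,8,E) → sL=80/289, sR=80/169, mL=80/169, mR=-25080/48841
sensor matrix S = [[80/181, 16/17], [80/289, 80/169]]; det S = -7710720/150283757
solve [mL_A; mL_B] = S·[w00; w01] and [mR_A; mR_B] = S·[w10; w11]:
  w00 = 0, w01 = 1, w10 = -1, w11 = -1/2

0 1 -1 -1/2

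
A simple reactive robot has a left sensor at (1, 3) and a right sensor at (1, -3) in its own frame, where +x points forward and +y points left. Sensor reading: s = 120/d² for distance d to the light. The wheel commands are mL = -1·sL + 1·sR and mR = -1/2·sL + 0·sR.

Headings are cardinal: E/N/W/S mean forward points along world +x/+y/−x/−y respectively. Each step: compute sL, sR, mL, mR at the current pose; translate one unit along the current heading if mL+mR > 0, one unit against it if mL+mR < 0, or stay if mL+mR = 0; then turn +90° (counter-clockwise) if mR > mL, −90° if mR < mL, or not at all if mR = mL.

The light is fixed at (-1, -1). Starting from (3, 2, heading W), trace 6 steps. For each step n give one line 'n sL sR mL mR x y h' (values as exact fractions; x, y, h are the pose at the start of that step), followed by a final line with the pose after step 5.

n=0: pose=(3,2,W); sL=40/3, sR=8/3; mL=-32/3, mR=-20/3; mL+mR=-52/3 → advance -1; mR−mL=4 → turn +1·90°
n=1: pose=(4,2,S); sL=30/17, sR=15; mL=225/17, mR=-15/17; mL+mR=210/17 → advance +1; mR−mL=-240/17 → turn -1·90°
n=2: pose=(4,1,W); sL=120/17, sR=120/41; mL=-2880/697, mR=-60/17; mL+mR=-5340/697 → advance -1; mR−mL=420/697 → turn +1·90°
n=3: pose=(5,1,S); sL=60/41, sR=12; mL=432/41, mR=-30/41; mL+mR=402/41 → advance +1; mR−mL=-462/41 → turn -1·90°
n=4: pose=(5,0,W); sL=120/29, sR=120/41; mL=-1440/1189, mR=-60/29; mL+mR=-3900/1189 → advance -1; mR−mL=-1020/1189 → turn -1·90°
n=5: pose=(6,0,N); sL=6, sR=15/13; mL=-63/13, mR=-3; mL+mR=-102/13 → advance -1; mR−mL=24/13 → turn +1·90°

0 40/3 8/3 -32/3 -20/3 3 2 W
1 30/17 15 225/17 -15/17 4 2 S
2 120/17 120/41 -2880/697 -60/17 4 1 W
3 60/41 12 432/41 -30/41 5 1 S
4 120/29 120/41 -1440/1189 -60/29 5 0 W
5 6 15/13 -63/13 -3 6 0 N
final 6 -1 W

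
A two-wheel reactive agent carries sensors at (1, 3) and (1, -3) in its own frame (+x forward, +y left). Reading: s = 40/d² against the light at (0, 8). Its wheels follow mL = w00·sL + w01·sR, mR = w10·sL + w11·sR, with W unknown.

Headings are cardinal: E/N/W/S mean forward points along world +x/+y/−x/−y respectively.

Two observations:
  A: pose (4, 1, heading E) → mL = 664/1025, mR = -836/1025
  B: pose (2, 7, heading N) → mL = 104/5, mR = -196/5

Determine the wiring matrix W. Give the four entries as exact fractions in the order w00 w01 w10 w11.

1/2 1/2 -1 1/2

obs A: pose=(4,1,E) → sL=40/41, sR=8/25, mL=664/1025, mR=-836/1025
obs B: pose=(2,7,N) → sL=40, sR=8/5, mL=104/5, mR=-196/5
sensor matrix S = [[40/41, 8/25], [40, 8/5]]; det S = -2304/205
solve [mL_A; mL_B] = S·[w00; w01] and [mR_A; mR_B] = S·[w10; w11]:
  w00 = 1/2, w01 = 1/2, w10 = -1, w11 = 1/2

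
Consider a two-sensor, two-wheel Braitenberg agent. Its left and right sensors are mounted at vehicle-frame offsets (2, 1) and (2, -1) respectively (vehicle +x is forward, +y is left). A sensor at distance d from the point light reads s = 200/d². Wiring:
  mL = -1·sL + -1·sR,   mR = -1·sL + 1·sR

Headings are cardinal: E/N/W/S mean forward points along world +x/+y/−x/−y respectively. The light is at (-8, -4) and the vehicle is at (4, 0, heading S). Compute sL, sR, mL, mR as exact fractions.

left sensor world pos  = (5, -2); dL² = 173
right sensor world pos = (3, -2); dR² = 125
sL = 200/173 = 200/173
sR = 200/125 = 8/5
mL = -1·sL + -1·sR = -2384/865
mR = -1·sL + 1·sR = 384/865

200/173 8/5 -2384/865 384/865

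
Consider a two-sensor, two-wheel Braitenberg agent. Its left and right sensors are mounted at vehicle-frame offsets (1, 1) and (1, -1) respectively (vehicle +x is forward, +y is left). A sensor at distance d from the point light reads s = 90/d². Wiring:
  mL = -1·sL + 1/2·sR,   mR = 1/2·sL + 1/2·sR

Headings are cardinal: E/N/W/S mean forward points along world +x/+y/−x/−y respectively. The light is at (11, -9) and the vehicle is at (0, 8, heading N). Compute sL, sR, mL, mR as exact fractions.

left sensor world pos  = (-1, 9); dL² = 468
right sensor world pos = (1, 9); dR² = 424
sL = 90/468 = 5/26
sR = 90/424 = 45/212
mL = -1·sL + 1/2·sR = -475/5512
mR = 1/2·sL + 1/2·sR = 1115/5512

5/26 45/212 -475/5512 1115/5512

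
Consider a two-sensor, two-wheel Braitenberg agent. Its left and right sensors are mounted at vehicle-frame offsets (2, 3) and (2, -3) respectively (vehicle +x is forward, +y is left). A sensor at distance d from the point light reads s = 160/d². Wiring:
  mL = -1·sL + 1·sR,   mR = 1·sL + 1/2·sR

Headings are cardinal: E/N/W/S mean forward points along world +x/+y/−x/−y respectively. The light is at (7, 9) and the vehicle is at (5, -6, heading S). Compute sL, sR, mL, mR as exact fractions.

16/29 80/157 -192/4553 3672/4553

left sensor world pos  = (8, -8); dL² = 290
right sensor world pos = (2, -8); dR² = 314
sL = 160/290 = 16/29
sR = 160/314 = 80/157
mL = -1·sL + 1·sR = -192/4553
mR = 1·sL + 1/2·sR = 3672/4553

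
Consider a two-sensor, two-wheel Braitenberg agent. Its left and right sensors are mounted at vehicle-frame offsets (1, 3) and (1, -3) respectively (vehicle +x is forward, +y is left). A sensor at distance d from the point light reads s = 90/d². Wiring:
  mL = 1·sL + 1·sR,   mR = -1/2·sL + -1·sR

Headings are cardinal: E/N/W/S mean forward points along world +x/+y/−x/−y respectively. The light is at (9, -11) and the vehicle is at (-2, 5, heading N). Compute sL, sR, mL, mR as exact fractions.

18/97 90/353 15084/34241 -11907/34241

left sensor world pos  = (-5, 6); dL² = 485
right sensor world pos = (1, 6); dR² = 353
sL = 90/485 = 18/97
sR = 90/353 = 90/353
mL = 1·sL + 1·sR = 15084/34241
mR = -1/2·sL + -1·sR = -11907/34241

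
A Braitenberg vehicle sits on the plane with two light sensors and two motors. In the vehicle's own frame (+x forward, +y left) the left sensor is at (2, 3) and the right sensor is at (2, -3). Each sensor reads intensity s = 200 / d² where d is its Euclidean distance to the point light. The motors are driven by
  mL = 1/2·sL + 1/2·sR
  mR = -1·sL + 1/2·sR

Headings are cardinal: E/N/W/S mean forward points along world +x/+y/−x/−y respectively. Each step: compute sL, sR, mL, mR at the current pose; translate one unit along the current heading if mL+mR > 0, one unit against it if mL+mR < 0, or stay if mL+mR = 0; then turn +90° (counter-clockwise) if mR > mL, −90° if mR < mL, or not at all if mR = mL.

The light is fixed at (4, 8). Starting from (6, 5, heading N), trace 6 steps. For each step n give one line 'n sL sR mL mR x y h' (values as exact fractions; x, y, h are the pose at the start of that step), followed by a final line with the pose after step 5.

n=0: pose=(6,5,N); sL=100, sR=100/13; mL=700/13, mR=-1250/13; mL+mR=-550/13 → advance -1; mR−mL=-150 → turn -1·90°
n=1: pose=(6,4,E); sL=200/17, sR=40/13; mL=1640/221, mR=-2260/221; mL+mR=-620/221 → advance -1; mR−mL=-300/17 → turn -1·90°
n=2: pose=(5,4,S); sL=50/13, sR=5; mL=115/26, mR=-35/26; mL+mR=40/13 → advance +1; mR−mL=-75/13 → turn -1·90°
n=3: pose=(5,3,W); sL=40/13, sR=40; mL=280/13, mR=220/13; mL+mR=500/13 → advance +1; mR−mL=-60/13 → turn -1·90°
n=4: pose=(4,3,N); sL=100/9, sR=100/9; mL=100/9, mR=-50/9; mL+mR=50/9 → advance +1; mR−mL=-50/3 → turn -1·90°
n=5: pose=(4,4,E); sL=40, sR=200/53; mL=1160/53, mR=-2020/53; mL+mR=-860/53 → advance -1; mR−mL=-60 → turn -1·90°

0 100 100/13 700/13 -1250/13 6 5 N
1 200/17 40/13 1640/221 -2260/221 6 4 E
2 50/13 5 115/26 -35/26 5 4 S
3 40/13 40 280/13 220/13 5 3 W
4 100/9 100/9 100/9 -50/9 4 3 N
5 40 200/53 1160/53 -2020/53 4 4 E
final 3 4 S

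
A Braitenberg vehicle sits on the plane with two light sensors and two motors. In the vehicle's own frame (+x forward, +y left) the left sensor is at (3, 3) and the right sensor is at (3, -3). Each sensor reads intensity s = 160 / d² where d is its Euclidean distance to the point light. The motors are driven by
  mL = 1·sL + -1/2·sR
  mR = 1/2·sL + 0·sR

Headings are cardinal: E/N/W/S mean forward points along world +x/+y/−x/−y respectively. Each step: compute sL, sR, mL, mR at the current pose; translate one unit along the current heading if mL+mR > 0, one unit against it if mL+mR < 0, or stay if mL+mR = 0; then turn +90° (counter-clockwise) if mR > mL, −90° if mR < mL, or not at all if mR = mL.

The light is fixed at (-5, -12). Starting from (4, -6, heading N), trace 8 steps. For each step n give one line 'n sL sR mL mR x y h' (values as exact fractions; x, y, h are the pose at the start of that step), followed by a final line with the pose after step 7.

n=0: pose=(4,-6,N); sL=160/117, sR=32/45; mL=592/585, mR=80/117; mL+mR=992/585 → advance +1; mR−mL=-64/195 → turn -1·90°
n=1: pose=(4,-5,E); sL=40/61, sR=1; mL=19/122, mR=20/61; mL+mR=59/122 → advance +1; mR−mL=21/122 → turn +1·90°
n=2: pose=(5,-5,N); sL=160/149, sR=160/269; mL=31120/40081, mR=80/149; mL+mR=52640/40081 → advance +1; mR−mL=-9600/40081 → turn -1·90°
n=3: pose=(5,-4,E); sL=16/29, sR=80/97; mL=392/2813, mR=8/29; mL+mR=1168/2813 → advance +1; mR−mL=384/2813 → turn +1·90°
n=4: pose=(6,-4,N); sL=32/37, sR=160/317; mL=7184/11729, mR=16/37; mL+mR=12256/11729 → advance +1; mR−mL=-2112/11729 → turn -1·90°
n=5: pose=(6,-3,E); sL=8/17, sR=20/29; mL=62/493, mR=4/17; mL+mR=178/493 → advance +1; mR−mL=54/493 → turn +1·90°
n=6: pose=(7,-3,N); sL=32/45, sR=160/369; mL=304/615, mR=16/45; mL+mR=1568/1845 → advance +1; mR−mL=-256/1845 → turn -1·90°
n=7: pose=(7,-2,E); sL=80/197, sR=80/137; mL=3080/26989, mR=40/197; mL+mR=8560/26989 → advance +1; mR−mL=2400/26989 → turn +1·90°

0 160/117 32/45 592/585 80/117 4 -6 N
1 40/61 1 19/122 20/61 4 -5 E
2 160/149 160/269 31120/40081 80/149 5 -5 N
3 16/29 80/97 392/2813 8/29 5 -4 E
4 32/37 160/317 7184/11729 16/37 6 -4 N
5 8/17 20/29 62/493 4/17 6 -3 E
6 32/45 160/369 304/615 16/45 7 -3 N
7 80/197 80/137 3080/26989 40/197 7 -2 E
final 8 -2 N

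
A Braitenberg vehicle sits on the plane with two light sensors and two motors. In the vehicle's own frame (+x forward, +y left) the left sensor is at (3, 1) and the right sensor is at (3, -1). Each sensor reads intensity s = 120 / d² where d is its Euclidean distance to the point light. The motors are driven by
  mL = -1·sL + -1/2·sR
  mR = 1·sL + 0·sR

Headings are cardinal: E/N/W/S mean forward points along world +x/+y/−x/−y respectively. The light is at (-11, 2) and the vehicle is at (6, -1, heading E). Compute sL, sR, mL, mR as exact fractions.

30/101 15/52 -4635/10504 30/101

left sensor world pos  = (9, 0); dL² = 404
right sensor world pos = (9, -2); dR² = 416
sL = 120/404 = 30/101
sR = 120/416 = 15/52
mL = -1·sL + -1/2·sR = -4635/10504
mR = 1·sL + 0·sR = 30/101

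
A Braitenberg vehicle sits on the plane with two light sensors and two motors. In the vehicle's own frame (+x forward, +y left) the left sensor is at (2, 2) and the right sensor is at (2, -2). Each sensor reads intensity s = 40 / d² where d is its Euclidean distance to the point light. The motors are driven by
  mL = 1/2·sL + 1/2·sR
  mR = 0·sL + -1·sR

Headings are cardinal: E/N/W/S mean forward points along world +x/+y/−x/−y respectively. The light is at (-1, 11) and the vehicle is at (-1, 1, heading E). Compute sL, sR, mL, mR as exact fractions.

left sensor world pos  = (1, 3); dL² = 68
right sensor world pos = (1, -1); dR² = 148
sL = 40/68 = 10/17
sR = 40/148 = 10/37
mL = 1/2·sL + 1/2·sR = 270/629
mR = 0·sL + -1·sR = -10/37

10/17 10/37 270/629 -10/37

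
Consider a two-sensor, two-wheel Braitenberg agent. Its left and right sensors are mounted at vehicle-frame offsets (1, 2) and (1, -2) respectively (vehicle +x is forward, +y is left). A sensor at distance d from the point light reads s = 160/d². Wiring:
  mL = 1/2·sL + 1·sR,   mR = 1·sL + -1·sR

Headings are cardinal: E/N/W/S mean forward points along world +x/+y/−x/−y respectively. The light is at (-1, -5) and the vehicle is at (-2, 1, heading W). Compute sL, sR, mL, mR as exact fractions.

8 40/17 108/17 96/17

left sensor world pos  = (-3, -1); dL² = 20
right sensor world pos = (-3, 3); dR² = 68
sL = 160/20 = 8
sR = 160/68 = 40/17
mL = 1/2·sL + 1·sR = 108/17
mR = 1·sL + -1·sR = 96/17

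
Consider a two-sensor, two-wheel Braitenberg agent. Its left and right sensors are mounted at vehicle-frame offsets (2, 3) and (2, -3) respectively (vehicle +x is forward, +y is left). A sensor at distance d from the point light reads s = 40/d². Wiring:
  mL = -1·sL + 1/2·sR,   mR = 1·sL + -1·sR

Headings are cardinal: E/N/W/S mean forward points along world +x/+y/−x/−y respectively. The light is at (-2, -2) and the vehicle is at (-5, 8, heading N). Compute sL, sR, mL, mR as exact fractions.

left sensor world pos  = (-8, 10); dL² = 180
right sensor world pos = (-2, 10); dR² = 144
sL = 40/180 = 2/9
sR = 40/144 = 5/18
mL = -1·sL + 1/2·sR = -1/12
mR = 1·sL + -1·sR = -1/18

2/9 5/18 -1/12 -1/18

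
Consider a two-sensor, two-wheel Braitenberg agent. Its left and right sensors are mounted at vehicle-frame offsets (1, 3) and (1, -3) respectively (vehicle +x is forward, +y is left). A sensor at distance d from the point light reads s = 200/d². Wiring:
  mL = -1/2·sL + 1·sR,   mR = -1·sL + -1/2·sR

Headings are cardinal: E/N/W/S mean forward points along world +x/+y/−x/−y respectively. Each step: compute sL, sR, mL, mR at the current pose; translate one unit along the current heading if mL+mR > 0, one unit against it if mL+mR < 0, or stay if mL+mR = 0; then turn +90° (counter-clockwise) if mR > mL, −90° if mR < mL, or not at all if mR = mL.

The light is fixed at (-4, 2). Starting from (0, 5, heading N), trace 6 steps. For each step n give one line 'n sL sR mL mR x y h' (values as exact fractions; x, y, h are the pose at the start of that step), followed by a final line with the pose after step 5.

n=0: pose=(0,5,N); sL=200/17, sR=40/13; mL=-620/221, mR=-2940/221; mL+mR=-3560/221 → advance -1; mR−mL=-2320/221 → turn -1·90°
n=1: pose=(0,4,E); sL=4, sR=100/13; mL=74/13, mR=-102/13; mL+mR=-28/13 → advance -1; mR−mL=-176/13 → turn -1·90°
n=2: pose=(-1,4,S); sL=200/37, sR=200; mL=7300/37, mR=-3900/37; mL+mR=3400/37 → advance +1; mR−mL=-11200/37 → turn -1·90°
n=3: pose=(-1,3,W); sL=25, sR=10; mL=-5/2, mR=-30; mL+mR=-65/2 → advance -1; mR−mL=-55/2 → turn -1·90°
n=4: pose=(0,3,N); sL=40, sR=200/53; mL=-860/53, mR=-2220/53; mL+mR=-3080/53 → advance -1; mR−mL=-1360/53 → turn -1·90°
n=5: pose=(0,2,E); sL=100/17, sR=100/17; mL=50/17, mR=-150/17; mL+mR=-100/17 → advance -1; mR−mL=-200/17 → turn -1·90°

0 200/17 40/13 -620/221 -2940/221 0 5 N
1 4 100/13 74/13 -102/13 0 4 E
2 200/37 200 7300/37 -3900/37 -1 4 S
3 25 10 -5/2 -30 -1 3 W
4 40 200/53 -860/53 -2220/53 0 3 N
5 100/17 100/17 50/17 -150/17 0 2 E
final -1 2 S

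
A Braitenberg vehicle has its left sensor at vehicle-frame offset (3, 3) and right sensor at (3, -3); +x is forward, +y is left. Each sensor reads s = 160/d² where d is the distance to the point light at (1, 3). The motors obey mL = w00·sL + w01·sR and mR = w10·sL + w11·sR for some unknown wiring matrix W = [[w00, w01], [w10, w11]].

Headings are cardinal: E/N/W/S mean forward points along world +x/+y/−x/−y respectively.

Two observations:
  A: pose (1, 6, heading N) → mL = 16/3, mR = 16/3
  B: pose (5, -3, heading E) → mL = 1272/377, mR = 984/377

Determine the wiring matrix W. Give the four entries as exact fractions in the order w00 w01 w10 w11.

obs A: pose=(1,6,N) → sL=32/9, sR=32/9, mL=16/3, mR=16/3
obs B: pose=(5,-3,E) → sL=80/29, sR=16/13, mL=1272/377, mR=984/377
sensor matrix S = [[32/9, 32/9], [80/29, 16/13]]; det S = -2048/377
solve [mL_A; mL_B] = S·[w00; w01] and [mR_A; mR_B] = S·[w10; w11]:
  w00 = 1, w01 = 1/2, w10 = 1/2, w11 = 1

1 1/2 1/2 1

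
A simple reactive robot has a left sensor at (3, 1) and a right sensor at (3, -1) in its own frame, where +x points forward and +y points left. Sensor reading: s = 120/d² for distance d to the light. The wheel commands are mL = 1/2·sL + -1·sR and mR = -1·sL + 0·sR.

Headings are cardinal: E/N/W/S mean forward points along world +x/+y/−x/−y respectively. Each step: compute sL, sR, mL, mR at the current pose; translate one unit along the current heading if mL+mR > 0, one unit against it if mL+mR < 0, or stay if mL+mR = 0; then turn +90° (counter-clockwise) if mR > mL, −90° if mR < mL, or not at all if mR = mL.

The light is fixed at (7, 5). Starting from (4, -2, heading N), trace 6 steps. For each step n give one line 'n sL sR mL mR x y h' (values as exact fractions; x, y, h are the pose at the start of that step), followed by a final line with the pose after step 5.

n=0: pose=(4,-2,N); sL=15/4, sR=6; mL=-33/8, mR=-15/4; mL+mR=-63/8 → advance -1; mR−mL=3/8 → turn +1·90°
n=1: pose=(4,-3,W); sL=40/39, sR=24/17; mL=-596/663, mR=-40/39; mL+mR=-1276/663 → advance -1; mR−mL=-28/221 → turn -1·90°
n=2: pose=(5,-3,N); sL=60/17, sR=60/13; mL=-630/221, mR=-60/17; mL+mR=-1410/221 → advance -1; mR−mL=-150/221 → turn -1·90°
n=3: pose=(5,-4,E); sL=24/13, sR=120/101; mL=-348/1313, mR=-24/13; mL+mR=-2772/1313 → advance -1; mR−mL=-2076/1313 → turn -1·90°
n=4: pose=(4,-4,S); sL=30/37, sR=3/4; mL=-51/148, mR=-30/37; mL+mR=-171/148 → advance -1; mR−mL=-69/148 → turn -1·90°
n=5: pose=(4,-3,W); sL=40/39, sR=24/17; mL=-596/663, mR=-40/39; mL+mR=-1276/663 → advance -1; mR−mL=-28/221 → turn -1·90°

0 15/4 6 -33/8 -15/4 4 -2 N
1 40/39 24/17 -596/663 -40/39 4 -3 W
2 60/17 60/13 -630/221 -60/17 5 -3 N
3 24/13 120/101 -348/1313 -24/13 5 -4 E
4 30/37 3/4 -51/148 -30/37 4 -4 S
5 40/39 24/17 -596/663 -40/39 4 -3 W
final 5 -3 N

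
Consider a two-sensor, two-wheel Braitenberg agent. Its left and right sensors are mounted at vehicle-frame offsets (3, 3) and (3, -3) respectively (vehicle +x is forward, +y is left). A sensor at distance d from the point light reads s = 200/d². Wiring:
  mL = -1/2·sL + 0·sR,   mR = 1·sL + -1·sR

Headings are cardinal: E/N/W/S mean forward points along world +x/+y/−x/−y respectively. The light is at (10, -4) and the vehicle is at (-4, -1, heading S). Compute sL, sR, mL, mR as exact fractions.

left sensor world pos  = (-1, -4); dL² = 121
right sensor world pos = (-7, -4); dR² = 289
sL = 200/121 = 200/121
sR = 200/289 = 200/289
mL = -1/2·sL + 0·sR = -100/121
mR = 1·sL + -1·sR = 33600/34969

200/121 200/289 -100/121 33600/34969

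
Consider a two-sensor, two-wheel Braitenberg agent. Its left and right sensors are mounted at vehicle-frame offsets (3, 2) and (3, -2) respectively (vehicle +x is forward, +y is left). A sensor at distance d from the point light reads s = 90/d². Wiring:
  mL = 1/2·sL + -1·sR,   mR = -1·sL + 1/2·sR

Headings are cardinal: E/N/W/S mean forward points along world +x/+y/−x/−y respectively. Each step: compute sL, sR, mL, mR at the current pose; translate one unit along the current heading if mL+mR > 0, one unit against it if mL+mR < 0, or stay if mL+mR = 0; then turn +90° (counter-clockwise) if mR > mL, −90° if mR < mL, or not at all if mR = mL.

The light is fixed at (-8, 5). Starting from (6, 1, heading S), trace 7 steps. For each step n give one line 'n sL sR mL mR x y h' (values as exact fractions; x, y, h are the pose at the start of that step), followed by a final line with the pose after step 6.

n=0: pose=(6,1,S); sL=18/61, sR=90/193; mL=-3753/11773, mR=-729/11773; mL+mR=-4482/11773 → advance -1; mR−mL=3024/11773 → turn +1·90°
n=1: pose=(6,2,E); sL=9/29, sR=45/157; mL=-1197/9106, mR=-1521/9106; mL+mR=-1359/4553 → advance -1; mR−mL=-162/4553 → turn -1·90°
n=2: pose=(5,2,S); sL=10/29, sR=90/157; mL=-1825/4553, mR=-265/4553; mL+mR=-2090/4553 → advance -1; mR−mL=1560/4553 → turn +1·90°
n=3: pose=(5,3,E); sL=45/128, sR=45/136; mL=-675/4352, mR=-405/2176; mL+mR=-1485/4352 → advance -1; mR−mL=-135/4352 → turn -1·90°
n=4: pose=(4,3,S); sL=90/221, sR=18/25; mL=-2853/5525, mR=-261/5525; mL+mR=-3114/5525 → advance -1; mR−mL=2592/5525 → turn +1·90°
n=5: pose=(4,4,E); sL=45/113, sR=5/13; mL=-545/2938, mR=-605/2938; mL+mR=-575/1469 → advance -1; mR−mL=-30/1469 → turn -1·90°
n=6: pose=(3,4,S); sL=18/37, sR=90/97; mL=-2457/3589, mR=-81/3589; mL+mR=-2538/3589 → advance -1; mR−mL=2376/3589 → turn +1·90°

0 18/61 90/193 -3753/11773 -729/11773 6 1 S
1 9/29 45/157 -1197/9106 -1521/9106 6 2 E
2 10/29 90/157 -1825/4553 -265/4553 5 2 S
3 45/128 45/136 -675/4352 -405/2176 5 3 E
4 90/221 18/25 -2853/5525 -261/5525 4 3 S
5 45/113 5/13 -545/2938 -605/2938 4 4 E
6 18/37 90/97 -2457/3589 -81/3589 3 4 S
final 3 5 E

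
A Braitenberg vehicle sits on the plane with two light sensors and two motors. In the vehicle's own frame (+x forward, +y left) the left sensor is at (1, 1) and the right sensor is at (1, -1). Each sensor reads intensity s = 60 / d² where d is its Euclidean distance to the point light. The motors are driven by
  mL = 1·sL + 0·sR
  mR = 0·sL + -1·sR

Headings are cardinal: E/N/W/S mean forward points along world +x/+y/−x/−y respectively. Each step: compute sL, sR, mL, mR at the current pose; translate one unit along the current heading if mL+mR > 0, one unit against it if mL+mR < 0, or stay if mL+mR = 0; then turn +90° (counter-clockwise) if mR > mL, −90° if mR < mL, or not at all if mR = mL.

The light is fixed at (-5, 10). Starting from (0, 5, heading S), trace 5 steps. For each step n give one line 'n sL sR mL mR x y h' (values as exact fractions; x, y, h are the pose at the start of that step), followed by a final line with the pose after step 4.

n=0: pose=(0,5,S); sL=5/6, sR=15/13; mL=5/6, mR=-15/13; mL+mR=-25/78 → advance -1; mR−mL=-155/78 → turn -1·90°
n=1: pose=(0,6,W); sL=60/41, sR=12/5; mL=60/41, mR=-12/5; mL+mR=-192/205 → advance -1; mR−mL=-792/205 → turn -1·90°
n=2: pose=(1,6,N); sL=30/17, sR=30/29; mL=30/17, mR=-30/29; mL+mR=360/493 → advance +1; mR−mL=-1380/493 → turn -1·90°
n=3: pose=(1,7,E); sL=60/53, sR=12/13; mL=60/53, mR=-12/13; mL+mR=144/689 → advance +1; mR−mL=-1416/689 → turn -1·90°
n=4: pose=(2,7,S); sL=3/4, sR=15/13; mL=3/4, mR=-15/13; mL+mR=-21/52 → advance -1; mR−mL=-99/52 → turn -1·90°

0 5/6 15/13 5/6 -15/13 0 5 S
1 60/41 12/5 60/41 -12/5 0 6 W
2 30/17 30/29 30/17 -30/29 1 6 N
3 60/53 12/13 60/53 -12/13 1 7 E
4 3/4 15/13 3/4 -15/13 2 7 S
final 2 8 W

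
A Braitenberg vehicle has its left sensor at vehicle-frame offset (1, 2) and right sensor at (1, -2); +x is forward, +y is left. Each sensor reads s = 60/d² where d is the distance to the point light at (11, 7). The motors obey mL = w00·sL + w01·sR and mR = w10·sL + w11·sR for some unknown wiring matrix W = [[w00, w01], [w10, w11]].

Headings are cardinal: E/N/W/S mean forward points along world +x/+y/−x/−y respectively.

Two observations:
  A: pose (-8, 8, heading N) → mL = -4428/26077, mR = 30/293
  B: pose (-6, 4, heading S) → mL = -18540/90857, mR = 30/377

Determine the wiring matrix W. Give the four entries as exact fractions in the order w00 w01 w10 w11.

-1/2 -1/2 0 1/2

obs A: pose=(-8,8,N) → sL=12/89, sR=60/293, mL=-4428/26077, mR=30/293
obs B: pose=(-6,4,S) → sL=60/241, sR=60/377, mL=-18540/90857, mR=30/377
sensor matrix S = [[12/89, 60/293], [60/241, 60/377]]; det S = -69949440/2369277989
solve [mL_A; mL_B] = S·[w00; w01] and [mR_A; mR_B] = S·[w10; w11]:
  w00 = -1/2, w01 = -1/2, w10 = 0, w11 = 1/2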